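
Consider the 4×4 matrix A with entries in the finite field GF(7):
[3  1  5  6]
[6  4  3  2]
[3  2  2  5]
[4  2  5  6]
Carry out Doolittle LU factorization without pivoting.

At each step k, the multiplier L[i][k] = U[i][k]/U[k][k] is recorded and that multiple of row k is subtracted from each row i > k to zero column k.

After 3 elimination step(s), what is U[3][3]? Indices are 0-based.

Step 1: pivot at (0,0) is 3.
  row1 ← row1 − (2)·row0  ⇒  L[1][0]=2, U row1=(0, 2, 0, 4)
  row2 ← row2 − (1)·row0  ⇒  L[2][0]=1, U row2=(0, 1, 4, 6)
  row3 ← row3 − (6)·row0  ⇒  L[3][0]=6, U row3=(0, 3, 3, 5)
Step 2: pivot at (1,1) is 2.
  row2 ← row2 − (4)·row1  ⇒  L[2][1]=4, U row2=(0, 0, 4, 4)
  row3 ← row3 − (5)·row1  ⇒  L[3][1]=5, U row3=(0, 0, 3, 6)
Step 3: pivot at (2,2) is 4.
  row3 ← row3 − (6)·row2  ⇒  L[3][2]=6, U row3=(0, 0, 0, 3)

U[3][3] = 3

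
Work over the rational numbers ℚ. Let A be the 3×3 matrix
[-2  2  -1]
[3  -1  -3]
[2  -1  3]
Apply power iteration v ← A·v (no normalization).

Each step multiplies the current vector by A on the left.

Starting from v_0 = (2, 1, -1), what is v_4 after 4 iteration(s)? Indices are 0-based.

v_0 = (2, 1, -1).
v_1 = A·v_0 = (-1, 8, 0).
v_2 = A·v_1 = (18, -11, -10).
v_3 = A·v_2 = (-48, 95, 17).
v_4 = A·v_3 = (269, -290, -140).

v_4 = (269, -290, -140)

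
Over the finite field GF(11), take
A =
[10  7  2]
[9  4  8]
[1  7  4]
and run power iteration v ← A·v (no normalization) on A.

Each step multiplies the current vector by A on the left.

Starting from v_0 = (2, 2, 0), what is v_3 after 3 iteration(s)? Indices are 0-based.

v_3 = (10, 6, 6)

v_0 = (2, 2, 0).
v_1 = A·v_0 = (1, 4, 5).
v_2 = A·v_1 = (4, 10, 5).
v_3 = A·v_2 = (10, 6, 6).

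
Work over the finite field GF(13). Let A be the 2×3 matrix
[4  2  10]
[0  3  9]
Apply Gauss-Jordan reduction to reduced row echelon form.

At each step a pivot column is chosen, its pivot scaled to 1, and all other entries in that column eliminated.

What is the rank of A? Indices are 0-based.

pivot(0,0)=4: scale R0 → (1, 7, 9)
pivot(1,1)=3: scale R1 → (0, 1, 3)
  clear (0,1): R0 −= (7)R1 → (1, 0, 1)

rank = 2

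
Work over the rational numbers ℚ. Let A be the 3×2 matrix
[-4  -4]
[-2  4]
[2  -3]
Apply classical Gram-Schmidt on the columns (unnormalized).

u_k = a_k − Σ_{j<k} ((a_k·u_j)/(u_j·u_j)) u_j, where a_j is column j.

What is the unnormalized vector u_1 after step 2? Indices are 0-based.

Step 1: u_0 = a_0 = (-4, -2, 2).
Step 2: u_1 = a_1 − (1/12)·u_0 = (-11/3, 25/6, -19/6).

u_1 = (-11/3, 25/6, -19/6)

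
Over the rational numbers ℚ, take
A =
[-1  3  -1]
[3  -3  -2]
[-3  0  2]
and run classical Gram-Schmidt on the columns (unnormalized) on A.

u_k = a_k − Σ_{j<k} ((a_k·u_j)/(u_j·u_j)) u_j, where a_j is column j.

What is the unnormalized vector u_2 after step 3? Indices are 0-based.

u_2 = (-15/22, -15/22, -5/11)

Step 1: u_0 = a_0 = (-1, 3, -3).
Step 2: u_1 = a_1 − (-12/19)·u_0 = (45/19, -21/19, -36/19).
Step 3: u_2 = a_2 − (-11/19)·u_0 − (-25/66)·u_1 = (-15/22, -15/22, -5/11).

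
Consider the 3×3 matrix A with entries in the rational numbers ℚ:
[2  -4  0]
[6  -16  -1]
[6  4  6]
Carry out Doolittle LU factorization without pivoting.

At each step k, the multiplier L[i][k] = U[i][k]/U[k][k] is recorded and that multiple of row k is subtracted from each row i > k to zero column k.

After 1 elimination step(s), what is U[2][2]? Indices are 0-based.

U[2][2] = 6

[col 0] pivot 2
  R1 -= 3*R0 → (0, -4, -1)  (L[1][0] := 3)
  R2 -= 3*R0 → (0, 16, 6)  (L[2][0] := 3)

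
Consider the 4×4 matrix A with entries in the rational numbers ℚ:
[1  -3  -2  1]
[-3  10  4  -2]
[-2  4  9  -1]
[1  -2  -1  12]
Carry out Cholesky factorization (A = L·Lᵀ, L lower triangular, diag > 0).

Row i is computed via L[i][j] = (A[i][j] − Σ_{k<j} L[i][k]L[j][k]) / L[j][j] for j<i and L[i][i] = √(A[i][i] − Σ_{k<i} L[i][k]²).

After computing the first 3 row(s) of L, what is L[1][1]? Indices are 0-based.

Step 1: L[0][0] = √(1) = 1.
  L[1][0] = (-3) / L[0][0] = -3.
Step 2: L[1][1] = √(1) = 1.
  L[2][0] = (-2) / L[0][0] = -2.
  L[2][1] = (-2) / L[1][1] = -2.
Step 3: L[2][2] = √(1) = 1.

L[1][1] = 1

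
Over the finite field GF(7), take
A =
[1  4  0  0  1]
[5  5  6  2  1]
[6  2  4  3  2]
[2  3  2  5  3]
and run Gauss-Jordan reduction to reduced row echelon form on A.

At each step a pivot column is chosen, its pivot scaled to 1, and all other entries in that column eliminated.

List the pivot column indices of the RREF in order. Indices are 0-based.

[1] R0 /= 1  ⇒  (1, 4, 0, 0, 1)
     R1 -= 5·R0  ⇒  (0, 6, 6, 2, 3)
     R2 -= 6·R0  ⇒  (0, 6, 4, 3, 3)
     R3 -= 2·R0  ⇒  (0, 2, 2, 5, 1)
[2] R1 /= 6  ⇒  (0, 1, 1, 5, 4)
     R0 -= 4·R1  ⇒  (1, 0, 3, 1, 6)
     R2 -= 6·R1  ⇒  (0, 0, 5, 1, 0)
     R3 -= 2·R1  ⇒  (0, 0, 0, 2, 0)
[3] R2 /= 5  ⇒  (0, 0, 1, 3, 0)
     R0 -= 3·R2  ⇒  (1, 0, 0, 6, 6)
     R1 -= 1·R2  ⇒  (0, 1, 0, 2, 4)
[4] R3 /= 2  ⇒  (0, 0, 0, 1, 0)
     R0 -= 6·R3  ⇒  (1, 0, 0, 0, 6)
     R1 -= 2·R3  ⇒  (0, 1, 0, 0, 4)
     R2 -= 3·R3  ⇒  (0, 0, 1, 0, 0)

pivot columns: 0, 1, 2, 3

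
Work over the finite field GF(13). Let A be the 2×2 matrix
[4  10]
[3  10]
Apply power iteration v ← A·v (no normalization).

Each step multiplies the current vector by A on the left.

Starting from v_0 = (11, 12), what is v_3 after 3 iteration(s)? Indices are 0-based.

v_3 = (0, 11)

v_0 = (11, 12).
v_1 = A·v_0 = (8, 10).
v_2 = A·v_1 = (2, 7).
v_3 = A·v_2 = (0, 11).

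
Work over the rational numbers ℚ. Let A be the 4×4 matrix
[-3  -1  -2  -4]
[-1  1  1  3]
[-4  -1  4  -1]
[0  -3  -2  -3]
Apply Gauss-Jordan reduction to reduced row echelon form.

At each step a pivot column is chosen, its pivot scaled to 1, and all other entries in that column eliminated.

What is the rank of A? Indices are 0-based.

rank = 4

pivot(0,0)=-3: scale R0 → (1, 1/3, 2/3, 4/3)
  clear (1,0): R1 −= (-1)R0 → (0, 4/3, 5/3, 13/3)
  clear (2,0): R2 −= (-4)R0 → (0, 1/3, 20/3, 13/3)
pivot(1,1)=4/3: scale R1 → (0, 1, 5/4, 13/4)
  clear (0,1): R0 −= (1/3)R1 → (1, 0, 1/4, 1/4)
  clear (2,1): R2 −= (1/3)R1 → (0, 0, 25/4, 13/4)
  clear (3,1): R3 −= (-3)R1 → (0, 0, 7/4, 27/4)
pivot(2,2)=25/4: scale R2 → (0, 0, 1, 13/25)
  clear (0,2): R0 −= (1/4)R2 → (1, 0, 0, 3/25)
  clear (1,2): R1 −= (5/4)R2 → (0, 1, 0, 13/5)
  clear (3,2): R3 −= (7/4)R2 → (0, 0, 0, 146/25)
pivot(3,3)=146/25: scale R3 → (0, 0, 0, 1)
  clear (0,3): R0 −= (3/25)R3 → (1, 0, 0, 0)
  clear (1,3): R1 −= (13/5)R3 → (0, 1, 0, 0)
  clear (2,3): R2 −= (13/25)R3 → (0, 0, 1, 0)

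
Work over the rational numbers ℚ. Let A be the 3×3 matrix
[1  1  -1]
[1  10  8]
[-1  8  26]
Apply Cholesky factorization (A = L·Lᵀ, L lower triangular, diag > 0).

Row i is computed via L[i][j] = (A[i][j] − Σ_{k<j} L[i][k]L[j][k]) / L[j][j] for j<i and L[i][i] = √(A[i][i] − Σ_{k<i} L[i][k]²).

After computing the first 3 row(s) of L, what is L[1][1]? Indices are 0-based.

Step 1: L[0][0] = √(1) = 1.
  L[1][0] = (1) / L[0][0] = 1.
Step 2: L[1][1] = √(9) = 3.
  L[2][0] = (-1) / L[0][0] = -1.
  L[2][1] = (9) / L[1][1] = 3.
Step 3: L[2][2] = √(16) = 4.

L[1][1] = 3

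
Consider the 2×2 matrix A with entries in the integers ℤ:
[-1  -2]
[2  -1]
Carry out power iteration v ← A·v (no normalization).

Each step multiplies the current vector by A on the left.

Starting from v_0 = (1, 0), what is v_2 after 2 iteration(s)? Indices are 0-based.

v_0 = (1, 0).
v_1 = A·v_0 = (-1, 2).
v_2 = A·v_1 = (-3, -4).

v_2 = (-3, -4)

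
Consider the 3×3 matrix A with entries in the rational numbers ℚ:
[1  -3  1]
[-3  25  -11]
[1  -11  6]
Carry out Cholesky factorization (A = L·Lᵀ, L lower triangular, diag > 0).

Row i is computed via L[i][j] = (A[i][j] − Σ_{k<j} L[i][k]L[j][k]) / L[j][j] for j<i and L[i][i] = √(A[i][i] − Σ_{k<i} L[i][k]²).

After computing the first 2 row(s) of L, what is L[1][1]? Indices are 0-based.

L[1][1] = 4

Step 1: L[0][0] = √(1) = 1.
  L[1][0] = (-3) / L[0][0] = -3.
Step 2: L[1][1] = √(16) = 4.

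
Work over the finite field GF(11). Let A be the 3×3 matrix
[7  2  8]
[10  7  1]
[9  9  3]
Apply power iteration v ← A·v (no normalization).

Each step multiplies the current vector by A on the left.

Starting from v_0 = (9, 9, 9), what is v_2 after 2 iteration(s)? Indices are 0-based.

v_2 = (3, 4, 3)

v_0 = (9, 9, 9).
v_1 = A·v_0 = (10, 8, 2).
v_2 = A·v_1 = (3, 4, 3).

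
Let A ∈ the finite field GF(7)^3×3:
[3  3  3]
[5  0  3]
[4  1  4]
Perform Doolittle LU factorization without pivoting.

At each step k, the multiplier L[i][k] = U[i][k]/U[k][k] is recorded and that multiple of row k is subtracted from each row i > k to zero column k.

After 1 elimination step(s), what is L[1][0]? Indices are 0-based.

Step 1: pivot at (0,0) is 3.
  row1 ← row1 − (4)·row0  ⇒  L[1][0]=4, U row1=(0, 2, 5)
  row2 ← row2 − (6)·row0  ⇒  L[2][0]=6, U row2=(0, 4, 0)

L[1][0] = 4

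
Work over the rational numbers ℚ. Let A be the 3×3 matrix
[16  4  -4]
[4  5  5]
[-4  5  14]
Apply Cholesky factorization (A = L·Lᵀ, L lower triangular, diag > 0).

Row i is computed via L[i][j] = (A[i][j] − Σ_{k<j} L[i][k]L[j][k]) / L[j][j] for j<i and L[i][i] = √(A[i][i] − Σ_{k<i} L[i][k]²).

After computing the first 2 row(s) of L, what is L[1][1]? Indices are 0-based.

Step 1: L[0][0] = √(16) = 4.
  L[1][0] = (4) / L[0][0] = 1.
Step 2: L[1][1] = √(4) = 2.

L[1][1] = 2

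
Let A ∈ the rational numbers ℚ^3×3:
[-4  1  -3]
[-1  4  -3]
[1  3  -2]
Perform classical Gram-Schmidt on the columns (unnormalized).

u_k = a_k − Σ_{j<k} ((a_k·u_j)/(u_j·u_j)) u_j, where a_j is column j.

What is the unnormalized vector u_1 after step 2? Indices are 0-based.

Step 1: u_0 = a_0 = (-4, -1, 1).
Step 2: u_1 = a_1 − (-5/18)·u_0 = (-1/9, 67/18, 59/18).

u_1 = (-1/9, 67/18, 59/18)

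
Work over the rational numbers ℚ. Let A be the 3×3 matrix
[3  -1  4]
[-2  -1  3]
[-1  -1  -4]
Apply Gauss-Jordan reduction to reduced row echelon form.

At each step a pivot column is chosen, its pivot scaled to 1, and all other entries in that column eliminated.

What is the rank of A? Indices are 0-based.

rank = 3

step 1: normalize row 0 (÷3) = (1, -1/3, 4/3)
  row 1: subtract -2×row0 = (0, -5/3, 17/3)
  row 2: subtract -1×row0 = (0, -4/3, -8/3)
step 2: normalize row 1 (÷-5/3) = (0, 1, -17/5)
  row 0: subtract -1/3×row1 = (1, 0, 1/5)
  row 2: subtract -4/3×row1 = (0, 0, -36/5)
step 3: normalize row 2 (÷-36/5) = (0, 0, 1)
  row 0: subtract 1/5×row2 = (1, 0, 0)
  row 1: subtract -17/5×row2 = (0, 1, 0)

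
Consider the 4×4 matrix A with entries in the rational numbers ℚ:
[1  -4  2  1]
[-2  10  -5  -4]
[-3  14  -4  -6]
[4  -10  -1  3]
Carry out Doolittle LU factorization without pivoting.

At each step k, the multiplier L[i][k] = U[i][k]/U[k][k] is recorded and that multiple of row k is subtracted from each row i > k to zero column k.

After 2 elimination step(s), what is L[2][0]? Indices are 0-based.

Step 1: pivot at (0,0) is 1.
  row1 ← row1 − (-2)·row0  ⇒  L[1][0]=-2, U row1=(0, 2, -1, -2)
  row2 ← row2 − (-3)·row0  ⇒  L[2][0]=-3, U row2=(0, 2, 2, -3)
  row3 ← row3 − (4)·row0  ⇒  L[3][0]=4, U row3=(0, 6, -9, -1)
Step 2: pivot at (1,1) is 2.
  row2 ← row2 − (1)·row1  ⇒  L[2][1]=1, U row2=(0, 0, 3, -1)
  row3 ← row3 − (3)·row1  ⇒  L[3][1]=3, U row3=(0, 0, -6, 5)

L[2][0] = -3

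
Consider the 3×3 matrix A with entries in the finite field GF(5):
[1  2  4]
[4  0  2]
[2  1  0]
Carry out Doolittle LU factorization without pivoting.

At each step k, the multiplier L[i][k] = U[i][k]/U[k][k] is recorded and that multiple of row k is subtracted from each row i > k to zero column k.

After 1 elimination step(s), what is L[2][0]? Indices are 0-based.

k=0: U[0][0]=1
  eliminate (1,0): mult=4, new row 1: (0, 2, 1); set L[1][0]=4
  eliminate (2,0): mult=2, new row 2: (0, 2, 2); set L[2][0]=2

L[2][0] = 2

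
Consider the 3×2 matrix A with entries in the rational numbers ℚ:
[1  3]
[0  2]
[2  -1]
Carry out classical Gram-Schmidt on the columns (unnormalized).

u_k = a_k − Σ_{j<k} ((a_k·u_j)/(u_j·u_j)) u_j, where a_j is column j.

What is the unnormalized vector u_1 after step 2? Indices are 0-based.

Step 1: u_0 = a_0 = (1, 0, 2).
Step 2: u_1 = a_1 − (1/5)·u_0 = (14/5, 2, -7/5).

u_1 = (14/5, 2, -7/5)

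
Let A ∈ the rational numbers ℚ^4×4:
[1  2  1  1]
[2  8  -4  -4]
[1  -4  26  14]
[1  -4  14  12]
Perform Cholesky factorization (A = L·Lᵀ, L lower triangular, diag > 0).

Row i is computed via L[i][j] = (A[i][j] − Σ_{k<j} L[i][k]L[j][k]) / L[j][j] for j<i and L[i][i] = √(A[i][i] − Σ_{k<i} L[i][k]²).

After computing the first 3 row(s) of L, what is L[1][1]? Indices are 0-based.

L[1][1] = 2

Step 1: L[0][0] = √(1) = 1.
  L[1][0] = (2) / L[0][0] = 2.
Step 2: L[1][1] = √(4) = 2.
  L[2][0] = (1) / L[0][0] = 1.
  L[2][1] = (-6) / L[1][1] = -3.
Step 3: L[2][2] = √(16) = 4.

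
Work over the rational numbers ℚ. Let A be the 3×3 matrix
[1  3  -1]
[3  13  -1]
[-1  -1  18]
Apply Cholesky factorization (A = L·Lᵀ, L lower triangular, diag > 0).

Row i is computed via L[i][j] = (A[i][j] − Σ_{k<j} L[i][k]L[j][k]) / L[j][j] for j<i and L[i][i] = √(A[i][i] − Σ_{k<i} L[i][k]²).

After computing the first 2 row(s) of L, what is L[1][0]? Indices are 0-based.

L[1][0] = 3

Step 1: L[0][0] = √(1) = 1.
  L[1][0] = (3) / L[0][0] = 3.
Step 2: L[1][1] = √(4) = 2.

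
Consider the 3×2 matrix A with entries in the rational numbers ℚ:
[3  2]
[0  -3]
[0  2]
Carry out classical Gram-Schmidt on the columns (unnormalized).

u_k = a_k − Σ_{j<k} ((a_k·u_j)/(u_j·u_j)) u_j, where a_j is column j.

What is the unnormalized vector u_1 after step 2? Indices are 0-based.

Step 1: u_0 = a_0 = (3, 0, 0).
Step 2: u_1 = a_1 − (2/3)·u_0 = (0, -3, 2).

u_1 = (0, -3, 2)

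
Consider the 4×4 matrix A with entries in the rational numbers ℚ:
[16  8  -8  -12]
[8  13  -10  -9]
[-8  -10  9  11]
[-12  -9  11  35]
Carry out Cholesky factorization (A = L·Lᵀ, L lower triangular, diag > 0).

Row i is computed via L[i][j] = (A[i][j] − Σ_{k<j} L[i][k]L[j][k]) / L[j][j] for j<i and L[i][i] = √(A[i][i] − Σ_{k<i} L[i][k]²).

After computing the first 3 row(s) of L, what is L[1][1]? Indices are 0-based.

Step 1: L[0][0] = √(16) = 4.
  L[1][0] = (8) / L[0][0] = 2.
Step 2: L[1][1] = √(9) = 3.
  L[2][0] = (-8) / L[0][0] = -2.
  L[2][1] = (-6) / L[1][1] = -2.
Step 3: L[2][2] = √(1) = 1.

L[1][1] = 3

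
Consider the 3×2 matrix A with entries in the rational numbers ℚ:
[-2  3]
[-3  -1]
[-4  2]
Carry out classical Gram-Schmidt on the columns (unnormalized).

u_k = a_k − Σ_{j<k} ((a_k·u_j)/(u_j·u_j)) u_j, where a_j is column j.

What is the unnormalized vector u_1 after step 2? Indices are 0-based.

Step 1: u_0 = a_0 = (-2, -3, -4).
Step 2: u_1 = a_1 − (-11/29)·u_0 = (65/29, -62/29, 14/29).

u_1 = (65/29, -62/29, 14/29)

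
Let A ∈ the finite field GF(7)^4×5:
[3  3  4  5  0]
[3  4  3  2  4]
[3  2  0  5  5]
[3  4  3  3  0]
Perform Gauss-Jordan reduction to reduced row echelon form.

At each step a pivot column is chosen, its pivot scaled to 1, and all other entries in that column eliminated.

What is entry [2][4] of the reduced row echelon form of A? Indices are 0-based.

[1] R0 /= 3  ⇒  (1, 1, 6, 4, 0)
     R1 -= 3·R0  ⇒  (0, 1, 6, 4, 4)
     R2 -= 3·R0  ⇒  (0, 6, 3, 0, 5)
     R3 -= 3·R0  ⇒  (0, 1, 6, 5, 0)
[2] R1 /= 1  ⇒  (0, 1, 6, 4, 4)
     R0 -= 1·R1  ⇒  (1, 0, 0, 0, 3)
     R2 -= 6·R1  ⇒  (0, 0, 2, 4, 2)
     R3 -= 1·R1  ⇒  (0, 0, 0, 1, 3)
[3] R2 /= 2  ⇒  (0, 0, 1, 2, 1)
     R1 -= 6·R2  ⇒  (0, 1, 0, 6, 5)
[4] R3 /= 1  ⇒  (0, 0, 0, 1, 3)
     R1 -= 6·R3  ⇒  (0, 1, 0, 0, 1)
     R2 -= 2·R3  ⇒  (0, 0, 1, 0, 2)

M[2][4] = 2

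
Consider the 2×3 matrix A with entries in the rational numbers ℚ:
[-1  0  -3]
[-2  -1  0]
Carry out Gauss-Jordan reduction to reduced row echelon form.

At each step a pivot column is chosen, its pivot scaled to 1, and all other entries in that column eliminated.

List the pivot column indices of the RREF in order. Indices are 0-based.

step 1: normalize row 0 (÷-1) = (1, 0, 3)
  row 1: subtract -2×row0 = (0, -1, 6)
step 2: normalize row 1 (÷-1) = (0, 1, -6)

pivot columns: 0, 1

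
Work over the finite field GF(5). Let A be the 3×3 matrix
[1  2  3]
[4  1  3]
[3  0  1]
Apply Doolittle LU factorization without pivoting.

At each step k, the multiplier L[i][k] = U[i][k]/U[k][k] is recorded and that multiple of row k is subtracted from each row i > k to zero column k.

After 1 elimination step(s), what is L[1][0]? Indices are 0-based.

L[1][0] = 4

Step 1: pivot at (0,0) is 1.
  row1 ← row1 − (4)·row0  ⇒  L[1][0]=4, U row1=(0, 3, 1)
  row2 ← row2 − (3)·row0  ⇒  L[2][0]=3, U row2=(0, 4, 2)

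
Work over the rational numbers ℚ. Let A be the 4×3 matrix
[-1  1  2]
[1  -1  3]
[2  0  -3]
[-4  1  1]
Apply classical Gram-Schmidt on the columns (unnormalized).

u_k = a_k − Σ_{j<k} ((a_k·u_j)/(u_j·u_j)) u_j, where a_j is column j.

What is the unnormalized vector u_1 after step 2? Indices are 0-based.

Step 1: u_0 = a_0 = (-1, 1, 2, -4).
Step 2: u_1 = a_1 − (-3/11)·u_0 = (8/11, -8/11, 6/11, -1/11).

u_1 = (8/11, -8/11, 6/11, -1/11)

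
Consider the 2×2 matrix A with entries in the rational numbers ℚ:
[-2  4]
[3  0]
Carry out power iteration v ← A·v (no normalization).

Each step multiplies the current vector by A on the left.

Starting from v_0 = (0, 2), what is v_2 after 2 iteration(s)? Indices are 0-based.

v_2 = (-16, 24)

v_0 = (0, 2).
v_1 = A·v_0 = (8, 0).
v_2 = A·v_1 = (-16, 24).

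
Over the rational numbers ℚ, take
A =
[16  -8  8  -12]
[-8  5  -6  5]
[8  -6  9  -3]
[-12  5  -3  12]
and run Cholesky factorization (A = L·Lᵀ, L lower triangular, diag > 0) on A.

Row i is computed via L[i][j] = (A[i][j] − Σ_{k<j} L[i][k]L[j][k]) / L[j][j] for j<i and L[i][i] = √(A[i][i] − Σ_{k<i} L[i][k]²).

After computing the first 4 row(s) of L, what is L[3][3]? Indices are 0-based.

Step 1: L[0][0] = √(16) = 4.
  L[1][0] = (-8) / L[0][0] = -2.
Step 2: L[1][1] = √(1) = 1.
  L[2][0] = (8) / L[0][0] = 2.
  L[2][1] = (-2) / L[1][1] = -2.
Step 3: L[2][2] = √(1) = 1.
  L[3][0] = (-12) / L[0][0] = -3.
  L[3][1] = (-1) / L[1][1] = -1.
  L[3][2] = (1) / L[2][2] = 1.
Step 4: L[3][3] = √(1) = 1.

L[3][3] = 1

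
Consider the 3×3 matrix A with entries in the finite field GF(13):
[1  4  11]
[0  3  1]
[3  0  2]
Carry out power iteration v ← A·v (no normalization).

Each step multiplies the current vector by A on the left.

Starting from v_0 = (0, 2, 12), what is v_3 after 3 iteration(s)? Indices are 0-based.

v_3 = (8, 0, 11)

v_0 = (0, 2, 12).
v_1 = A·v_0 = (10, 5, 11).
v_2 = A·v_1 = (8, 0, 0).
v_3 = A·v_2 = (8, 0, 11).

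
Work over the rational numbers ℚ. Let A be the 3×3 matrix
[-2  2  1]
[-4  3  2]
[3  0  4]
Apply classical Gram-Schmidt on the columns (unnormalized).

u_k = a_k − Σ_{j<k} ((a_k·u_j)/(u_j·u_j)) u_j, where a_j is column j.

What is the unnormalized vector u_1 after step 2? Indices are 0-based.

u_1 = (26/29, 23/29, 48/29)

Step 1: u_0 = a_0 = (-2, -4, 3).
Step 2: u_1 = a_1 − (-16/29)·u_0 = (26/29, 23/29, 48/29).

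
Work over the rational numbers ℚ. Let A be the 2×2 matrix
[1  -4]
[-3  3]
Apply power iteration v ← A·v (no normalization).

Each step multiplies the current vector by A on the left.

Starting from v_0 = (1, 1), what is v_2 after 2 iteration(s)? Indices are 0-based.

v_0 = (1, 1).
v_1 = A·v_0 = (-3, 0).
v_2 = A·v_1 = (-3, 9).

v_2 = (-3, 9)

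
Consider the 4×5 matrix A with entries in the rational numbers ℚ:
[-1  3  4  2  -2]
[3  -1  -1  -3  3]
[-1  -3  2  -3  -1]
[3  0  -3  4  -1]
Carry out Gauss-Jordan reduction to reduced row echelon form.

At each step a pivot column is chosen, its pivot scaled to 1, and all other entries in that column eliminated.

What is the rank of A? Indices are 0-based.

rank = 4

[1] R0 /= -1  ⇒  (1, -3, -4, -2, 2)
     R1 -= 3·R0  ⇒  (0, 8, 11, 3, -3)
     R2 -= -1·R0  ⇒  (0, -6, -2, -5, 1)
     R3 -= 3·R0  ⇒  (0, 9, 9, 10, -7)
[2] R1 /= 8  ⇒  (0, 1, 11/8, 3/8, -3/8)
     R0 -= -3·R1  ⇒  (1, 0, 1/8, -7/8, 7/8)
     R2 -= -6·R1  ⇒  (0, 0, 25/4, -11/4, -5/4)
     R3 -= 9·R1  ⇒  (0, 0, -27/8, 53/8, -29/8)
[3] R2 /= 25/4  ⇒  (0, 0, 1, -11/25, -1/5)
     R0 -= 1/8·R2  ⇒  (1, 0, 0, -41/50, 9/10)
     R1 -= 11/8·R2  ⇒  (0, 1, 0, 49/50, -1/10)
     R3 -= -27/8·R2  ⇒  (0, 0, 0, 257/50, -43/10)
[4] R3 /= 257/50  ⇒  (0, 0, 0, 1, -215/257)
     R0 -= -41/50·R3  ⇒  (1, 0, 0, 0, 55/257)
     R1 -= 49/50·R3  ⇒  (0, 1, 0, 0, 185/257)
     R2 -= -11/25·R3  ⇒  (0, 0, 1, 0, -146/257)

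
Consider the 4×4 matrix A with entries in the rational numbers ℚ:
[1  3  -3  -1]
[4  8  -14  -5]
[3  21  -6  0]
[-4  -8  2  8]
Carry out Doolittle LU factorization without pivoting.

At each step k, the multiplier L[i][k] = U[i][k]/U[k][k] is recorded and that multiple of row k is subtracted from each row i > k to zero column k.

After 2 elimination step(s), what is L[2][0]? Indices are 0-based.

L[2][0] = 3

Step 1: pivot at (0,0) is 1.
  row1 ← row1 − (4)·row0  ⇒  L[1][0]=4, U row1=(0, -4, -2, -1)
  row2 ← row2 − (3)·row0  ⇒  L[2][0]=3, U row2=(0, 12, 3, 3)
  row3 ← row3 − (-4)·row0  ⇒  L[3][0]=-4, U row3=(0, 4, -10, 4)
Step 2: pivot at (1,1) is -4.
  row2 ← row2 − (-3)·row1  ⇒  L[2][1]=-3, U row2=(0, 0, -3, 0)
  row3 ← row3 − (-1)·row1  ⇒  L[3][1]=-1, U row3=(0, 0, -12, 3)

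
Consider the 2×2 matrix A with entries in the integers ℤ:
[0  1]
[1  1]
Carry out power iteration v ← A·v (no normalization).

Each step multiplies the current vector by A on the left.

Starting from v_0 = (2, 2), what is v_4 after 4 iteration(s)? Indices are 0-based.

v_0 = (2, 2).
v_1 = A·v_0 = (2, 4).
v_2 = A·v_1 = (4, 6).
v_3 = A·v_2 = (6, 10).
v_4 = A·v_3 = (10, 16).

v_4 = (10, 16)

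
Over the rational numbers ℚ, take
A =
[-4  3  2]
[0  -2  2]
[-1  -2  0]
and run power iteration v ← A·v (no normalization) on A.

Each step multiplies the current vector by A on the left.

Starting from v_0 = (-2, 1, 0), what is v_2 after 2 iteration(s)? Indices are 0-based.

v_0 = (-2, 1, 0).
v_1 = A·v_0 = (11, -2, 0).
v_2 = A·v_1 = (-50, 4, -7).

v_2 = (-50, 4, -7)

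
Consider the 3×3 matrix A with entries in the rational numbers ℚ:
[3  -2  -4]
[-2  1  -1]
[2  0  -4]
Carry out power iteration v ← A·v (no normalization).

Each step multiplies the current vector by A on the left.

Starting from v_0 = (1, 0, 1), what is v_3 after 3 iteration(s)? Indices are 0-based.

v_0 = (1, 0, 1).
v_1 = A·v_0 = (-1, -3, -2).
v_2 = A·v_1 = (11, 1, 6).
v_3 = A·v_2 = (7, -27, -2).

v_3 = (7, -27, -2)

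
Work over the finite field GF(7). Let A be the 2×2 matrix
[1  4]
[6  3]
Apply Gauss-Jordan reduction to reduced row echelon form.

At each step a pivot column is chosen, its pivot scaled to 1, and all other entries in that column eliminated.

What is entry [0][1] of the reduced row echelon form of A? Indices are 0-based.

step 1: normalize row 0 (÷1) = (1, 4)
  row 1: subtract 6×row0 = (0, 0)
skip col 1 (zero from row 1)

M[0][1] = 4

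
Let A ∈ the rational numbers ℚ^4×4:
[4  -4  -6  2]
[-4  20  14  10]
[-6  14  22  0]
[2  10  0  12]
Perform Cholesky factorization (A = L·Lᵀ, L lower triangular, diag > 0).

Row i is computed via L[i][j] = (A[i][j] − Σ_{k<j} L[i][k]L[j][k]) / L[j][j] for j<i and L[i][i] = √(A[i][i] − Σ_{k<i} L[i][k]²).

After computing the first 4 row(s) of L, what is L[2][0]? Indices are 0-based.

Step 1: L[0][0] = √(4) = 2.
  L[1][0] = (-4) / L[0][0] = -2.
Step 2: L[1][1] = √(16) = 4.
  L[2][0] = (-6) / L[0][0] = -3.
  L[2][1] = (8) / L[1][1] = 2.
Step 3: L[2][2] = √(9) = 3.
  L[3][0] = (2) / L[0][0] = 1.
  L[3][1] = (12) / L[1][1] = 3.
  L[3][2] = (-3) / L[2][2] = -1.
Step 4: L[3][3] = √(1) = 1.

L[2][0] = -3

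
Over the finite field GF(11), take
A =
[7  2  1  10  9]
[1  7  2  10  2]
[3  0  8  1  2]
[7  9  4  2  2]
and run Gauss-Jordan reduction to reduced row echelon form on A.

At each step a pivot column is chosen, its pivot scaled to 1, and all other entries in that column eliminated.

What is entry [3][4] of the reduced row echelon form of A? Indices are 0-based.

M[3][4] = 4

step 1: normalize row 0 (÷7) = (1, 5, 8, 3, 6)
  row 1: subtract 1×row0 = (0, 2, 5, 7, 7)
  row 2: subtract 3×row0 = (0, 7, 6, 3, 6)
  row 3: subtract 7×row0 = (0, 7, 3, 3, 4)
step 2: normalize row 1 (÷2) = (0, 1, 8, 9, 9)
  row 0: subtract 5×row1 = (1, 0, 1, 2, 5)
  row 2: subtract 7×row1 = (0, 0, 5, 6, 9)
  row 3: subtract 7×row1 = (0, 0, 2, 6, 7)
step 3: normalize row 2 (÷5) = (0, 0, 1, 10, 4)
  row 0: subtract 1×row2 = (1, 0, 0, 3, 1)
  row 1: subtract 8×row2 = (0, 1, 0, 6, 10)
  row 3: subtract 2×row2 = (0, 0, 0, 8, 10)
step 4: normalize row 3 (÷8) = (0, 0, 0, 1, 4)
  row 0: subtract 3×row3 = (1, 0, 0, 0, 0)
  row 1: subtract 6×row3 = (0, 1, 0, 0, 8)
  row 2: subtract 10×row3 = (0, 0, 1, 0, 8)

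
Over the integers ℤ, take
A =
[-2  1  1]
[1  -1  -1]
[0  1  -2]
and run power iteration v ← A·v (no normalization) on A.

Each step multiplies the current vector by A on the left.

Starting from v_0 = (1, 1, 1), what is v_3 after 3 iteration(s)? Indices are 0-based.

v_0 = (1, 1, 1).
v_1 = A·v_0 = (0, -1, -1).
v_2 = A·v_1 = (-2, 2, 1).
v_3 = A·v_2 = (7, -5, 0).

v_3 = (7, -5, 0)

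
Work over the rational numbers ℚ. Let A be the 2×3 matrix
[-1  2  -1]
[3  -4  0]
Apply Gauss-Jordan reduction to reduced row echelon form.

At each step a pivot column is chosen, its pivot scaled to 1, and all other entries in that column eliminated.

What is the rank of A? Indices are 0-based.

rank = 2

step 1: normalize row 0 (÷-1) = (1, -2, 1)
  row 1: subtract 3×row0 = (0, 2, -3)
step 2: normalize row 1 (÷2) = (0, 1, -3/2)
  row 0: subtract -2×row1 = (1, 0, -2)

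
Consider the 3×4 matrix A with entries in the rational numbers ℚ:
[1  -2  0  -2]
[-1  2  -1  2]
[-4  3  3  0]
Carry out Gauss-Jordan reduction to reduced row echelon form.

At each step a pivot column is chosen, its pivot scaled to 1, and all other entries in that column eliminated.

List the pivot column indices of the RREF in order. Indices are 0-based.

pivot columns: 0, 1, 2

step 1: normalize row 0 (÷1) = (1, -2, 0, -2)
  row 1: subtract -1×row0 = (0, 0, -1, 0)
  row 2: subtract -4×row0 = (0, -5, 3, -8)
step 2: exchange rows 1,2
step 2: normalize row 1 (÷-5) = (0, 1, -3/5, 8/5)
  row 0: subtract -2×row1 = (1, 0, -6/5, 6/5)
step 3: normalize row 2 (÷-1) = (0, 0, 1, 0)
  row 0: subtract -6/5×row2 = (1, 0, 0, 6/5)
  row 1: subtract -3/5×row2 = (0, 1, 0, 8/5)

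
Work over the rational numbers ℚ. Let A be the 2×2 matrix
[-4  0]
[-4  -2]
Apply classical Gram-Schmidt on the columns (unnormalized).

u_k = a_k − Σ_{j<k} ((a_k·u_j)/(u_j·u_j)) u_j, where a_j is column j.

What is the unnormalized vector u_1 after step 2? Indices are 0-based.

u_1 = (1, -1)

Step 1: u_0 = a_0 = (-4, -4).
Step 2: u_1 = a_1 − (1/4)·u_0 = (1, -1).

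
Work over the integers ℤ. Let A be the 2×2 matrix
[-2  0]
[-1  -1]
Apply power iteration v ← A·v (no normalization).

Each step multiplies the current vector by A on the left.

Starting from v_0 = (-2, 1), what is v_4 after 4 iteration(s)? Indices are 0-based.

v_4 = (-32, -29)

v_0 = (-2, 1).
v_1 = A·v_0 = (4, 1).
v_2 = A·v_1 = (-8, -5).
v_3 = A·v_2 = (16, 13).
v_4 = A·v_3 = (-32, -29).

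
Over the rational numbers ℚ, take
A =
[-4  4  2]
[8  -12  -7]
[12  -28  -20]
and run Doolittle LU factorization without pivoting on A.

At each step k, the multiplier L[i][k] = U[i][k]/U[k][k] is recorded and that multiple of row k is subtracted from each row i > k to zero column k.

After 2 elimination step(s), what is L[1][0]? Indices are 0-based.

L[1][0] = -2

k=0: U[0][0]=-4
  eliminate (1,0): mult=-2, new row 1: (0, -4, -3); set L[1][0]=-2
  eliminate (2,0): mult=-3, new row 2: (0, -16, -14); set L[2][0]=-3
k=1: U[1][1]=-4
  eliminate (2,1): mult=4, new row 2: (0, 0, -2); set L[2][1]=4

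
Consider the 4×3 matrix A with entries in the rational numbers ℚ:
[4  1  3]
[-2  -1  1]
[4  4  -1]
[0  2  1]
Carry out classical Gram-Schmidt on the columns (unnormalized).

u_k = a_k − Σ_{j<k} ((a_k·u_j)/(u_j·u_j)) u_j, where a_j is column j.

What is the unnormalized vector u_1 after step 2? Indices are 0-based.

u_1 = (-13/9, 2/9, 14/9, 2)

Step 1: u_0 = a_0 = (4, -2, 4, 0).
Step 2: u_1 = a_1 − (11/18)·u_0 = (-13/9, 2/9, 14/9, 2).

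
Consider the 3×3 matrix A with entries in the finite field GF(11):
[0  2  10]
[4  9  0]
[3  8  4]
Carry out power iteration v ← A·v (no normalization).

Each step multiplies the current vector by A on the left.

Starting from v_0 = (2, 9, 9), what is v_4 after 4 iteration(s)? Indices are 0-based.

v_0 = (2, 9, 9).
v_1 = A·v_0 = (9, 1, 4).
v_2 = A·v_1 = (9, 1, 7).
v_3 = A·v_2 = (6, 1, 8).
v_4 = A·v_3 = (5, 0, 3).

v_4 = (5, 0, 3)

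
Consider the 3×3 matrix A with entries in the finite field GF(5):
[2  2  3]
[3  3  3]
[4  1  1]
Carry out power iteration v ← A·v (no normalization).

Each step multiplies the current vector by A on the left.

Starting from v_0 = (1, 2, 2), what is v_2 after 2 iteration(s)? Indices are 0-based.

v_2 = (3, 0, 1)

v_0 = (1, 2, 2).
v_1 = A·v_0 = (2, 0, 3).
v_2 = A·v_1 = (3, 0, 1).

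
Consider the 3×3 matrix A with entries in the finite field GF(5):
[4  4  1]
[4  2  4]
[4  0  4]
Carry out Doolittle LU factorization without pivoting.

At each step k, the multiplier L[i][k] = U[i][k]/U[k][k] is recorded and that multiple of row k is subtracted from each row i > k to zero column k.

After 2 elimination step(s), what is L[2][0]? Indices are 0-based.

[col 0] pivot 4
  R1 -= 1*R0 → (0, 3, 3)  (L[1][0] := 1)
  R2 -= 1*R0 → (0, 1, 3)  (L[2][0] := 1)
[col 1] pivot 3
  R2 -= 2*R1 → (0, 0, 2)  (L[2][1] := 2)

L[2][0] = 1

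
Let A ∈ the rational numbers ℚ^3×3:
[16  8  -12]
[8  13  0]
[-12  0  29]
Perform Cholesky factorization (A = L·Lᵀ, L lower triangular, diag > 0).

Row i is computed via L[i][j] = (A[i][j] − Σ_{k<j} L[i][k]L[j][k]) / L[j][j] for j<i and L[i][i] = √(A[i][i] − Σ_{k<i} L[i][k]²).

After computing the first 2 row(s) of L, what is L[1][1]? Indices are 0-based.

L[1][1] = 3

Step 1: L[0][0] = √(16) = 4.
  L[1][0] = (8) / L[0][0] = 2.
Step 2: L[1][1] = √(9) = 3.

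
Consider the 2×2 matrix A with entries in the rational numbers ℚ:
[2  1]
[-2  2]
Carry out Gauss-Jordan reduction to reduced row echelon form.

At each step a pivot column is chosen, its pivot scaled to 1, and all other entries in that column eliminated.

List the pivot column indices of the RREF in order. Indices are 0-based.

pivot columns: 0, 1

pivot(0,0)=2: scale R0 → (1, 1/2)
  clear (1,0): R1 −= (-2)R0 → (0, 3)
pivot(1,1)=3: scale R1 → (0, 1)
  clear (0,1): R0 −= (1/2)R1 → (1, 0)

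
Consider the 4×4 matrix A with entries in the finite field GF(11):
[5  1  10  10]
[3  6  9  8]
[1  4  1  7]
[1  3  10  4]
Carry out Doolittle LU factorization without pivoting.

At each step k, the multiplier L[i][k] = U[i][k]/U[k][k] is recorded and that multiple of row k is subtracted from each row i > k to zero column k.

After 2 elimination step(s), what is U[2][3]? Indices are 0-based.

U[2][3] = 4

Step 1: pivot at (0,0) is 5.
  row1 ← row1 − (5)·row0  ⇒  L[1][0]=5, U row1=(0, 1, 3, 2)
  row2 ← row2 − (9)·row0  ⇒  L[2][0]=9, U row2=(0, 6, 10, 5)
  row3 ← row3 − (9)·row0  ⇒  L[3][0]=9, U row3=(0, 5, 8, 2)
Step 2: pivot at (1,1) is 1.
  row2 ← row2 − (6)·row1  ⇒  L[2][1]=6, U row2=(0, 0, 3, 4)
  row3 ← row3 − (5)·row1  ⇒  L[3][1]=5, U row3=(0, 0, 4, 3)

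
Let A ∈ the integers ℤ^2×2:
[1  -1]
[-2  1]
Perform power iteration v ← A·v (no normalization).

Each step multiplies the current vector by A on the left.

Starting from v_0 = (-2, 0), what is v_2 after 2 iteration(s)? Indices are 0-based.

v_2 = (-6, 8)

v_0 = (-2, 0).
v_1 = A·v_0 = (-2, 4).
v_2 = A·v_1 = (-6, 8).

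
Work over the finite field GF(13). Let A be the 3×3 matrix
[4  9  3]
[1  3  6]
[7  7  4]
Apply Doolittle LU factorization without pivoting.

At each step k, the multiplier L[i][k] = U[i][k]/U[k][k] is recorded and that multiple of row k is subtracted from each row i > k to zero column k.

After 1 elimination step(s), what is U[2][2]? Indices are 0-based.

Step 1: pivot at (0,0) is 4.
  row1 ← row1 − (10)·row0  ⇒  L[1][0]=10, U row1=(0, 4, 2)
  row2 ← row2 − (5)·row0  ⇒  L[2][0]=5, U row2=(0, 1, 2)

U[2][2] = 2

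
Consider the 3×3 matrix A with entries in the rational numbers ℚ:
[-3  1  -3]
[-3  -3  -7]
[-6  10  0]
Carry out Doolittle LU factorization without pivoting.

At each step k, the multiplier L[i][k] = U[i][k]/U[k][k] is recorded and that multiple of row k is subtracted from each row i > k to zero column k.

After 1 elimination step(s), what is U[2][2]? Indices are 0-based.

Step 1: pivot at (0,0) is -3.
  row1 ← row1 − (1)·row0  ⇒  L[1][0]=1, U row1=(0, -4, -4)
  row2 ← row2 − (2)·row0  ⇒  L[2][0]=2, U row2=(0, 8, 6)

U[2][2] = 6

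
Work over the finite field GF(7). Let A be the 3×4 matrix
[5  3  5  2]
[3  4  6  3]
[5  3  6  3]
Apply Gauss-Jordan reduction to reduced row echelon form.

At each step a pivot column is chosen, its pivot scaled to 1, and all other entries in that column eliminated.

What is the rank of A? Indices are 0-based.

rank = 3

step 1: normalize row 0 (÷5) = (1, 2, 1, 6)
  row 1: subtract 3×row0 = (0, 5, 3, 6)
  row 2: subtract 5×row0 = (0, 0, 1, 1)
step 2: normalize row 1 (÷5) = (0, 1, 2, 4)
  row 0: subtract 2×row1 = (1, 0, 4, 5)
step 3: normalize row 2 (÷1) = (0, 0, 1, 1)
  row 0: subtract 4×row2 = (1, 0, 0, 1)
  row 1: subtract 2×row2 = (0, 1, 0, 2)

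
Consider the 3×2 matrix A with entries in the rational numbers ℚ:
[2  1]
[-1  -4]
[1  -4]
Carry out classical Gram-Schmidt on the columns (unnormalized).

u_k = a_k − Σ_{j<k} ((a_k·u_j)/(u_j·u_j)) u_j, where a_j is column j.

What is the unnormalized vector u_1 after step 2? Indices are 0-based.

Step 1: u_0 = a_0 = (2, -1, 1).
Step 2: u_1 = a_1 − (1/3)·u_0 = (1/3, -11/3, -13/3).

u_1 = (1/3, -11/3, -13/3)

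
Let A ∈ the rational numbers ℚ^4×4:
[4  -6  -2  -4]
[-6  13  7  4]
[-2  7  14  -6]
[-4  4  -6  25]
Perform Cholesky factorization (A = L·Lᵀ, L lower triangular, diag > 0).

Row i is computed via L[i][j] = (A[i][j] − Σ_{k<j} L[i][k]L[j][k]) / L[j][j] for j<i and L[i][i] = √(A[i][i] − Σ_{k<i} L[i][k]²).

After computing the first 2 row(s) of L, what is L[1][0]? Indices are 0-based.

L[1][0] = -3

Step 1: L[0][0] = √(4) = 2.
  L[1][0] = (-6) / L[0][0] = -3.
Step 2: L[1][1] = √(4) = 2.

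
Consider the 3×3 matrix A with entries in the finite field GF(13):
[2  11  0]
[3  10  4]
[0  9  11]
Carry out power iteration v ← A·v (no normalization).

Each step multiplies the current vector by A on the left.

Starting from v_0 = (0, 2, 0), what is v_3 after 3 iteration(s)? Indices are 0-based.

v_0 = (0, 2, 0).
v_1 = A·v_0 = (9, 7, 5).
v_2 = A·v_1 = (4, 0, 1).
v_3 = A·v_2 = (8, 3, 11).

v_3 = (8, 3, 11)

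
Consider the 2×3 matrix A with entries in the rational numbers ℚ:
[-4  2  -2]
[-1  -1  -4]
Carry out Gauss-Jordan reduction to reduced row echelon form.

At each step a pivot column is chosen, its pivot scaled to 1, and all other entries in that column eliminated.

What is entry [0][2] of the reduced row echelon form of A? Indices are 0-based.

M[0][2] = 5/3

step 1: normalize row 0 (÷-4) = (1, -1/2, 1/2)
  row 1: subtract -1×row0 = (0, -3/2, -7/2)
step 2: normalize row 1 (÷-3/2) = (0, 1, 7/3)
  row 0: subtract -1/2×row1 = (1, 0, 5/3)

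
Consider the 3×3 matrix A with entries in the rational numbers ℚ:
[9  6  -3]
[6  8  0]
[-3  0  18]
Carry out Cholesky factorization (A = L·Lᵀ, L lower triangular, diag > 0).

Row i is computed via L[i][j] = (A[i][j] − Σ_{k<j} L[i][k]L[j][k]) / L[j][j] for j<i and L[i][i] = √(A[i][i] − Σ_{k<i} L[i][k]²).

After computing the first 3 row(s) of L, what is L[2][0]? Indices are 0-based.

L[2][0] = -1

Step 1: L[0][0] = √(9) = 3.
  L[1][0] = (6) / L[0][0] = 2.
Step 2: L[1][1] = √(4) = 2.
  L[2][0] = (-3) / L[0][0] = -1.
  L[2][1] = (2) / L[1][1] = 1.
Step 3: L[2][2] = √(16) = 4.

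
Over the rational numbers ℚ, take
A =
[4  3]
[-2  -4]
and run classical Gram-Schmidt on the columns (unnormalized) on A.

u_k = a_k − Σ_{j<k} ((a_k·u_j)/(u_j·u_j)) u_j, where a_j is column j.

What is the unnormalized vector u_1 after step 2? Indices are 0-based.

Step 1: u_0 = a_0 = (4, -2).
Step 2: u_1 = a_1 − (1)·u_0 = (-1, -2).

u_1 = (-1, -2)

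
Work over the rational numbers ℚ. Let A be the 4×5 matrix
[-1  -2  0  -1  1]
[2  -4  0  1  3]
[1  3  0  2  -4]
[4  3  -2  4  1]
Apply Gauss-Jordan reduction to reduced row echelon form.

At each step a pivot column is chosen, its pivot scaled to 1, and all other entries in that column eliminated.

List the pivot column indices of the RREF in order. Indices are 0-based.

step 1: normalize row 0 (÷-1) = (1, 2, 0, 1, -1)
  row 1: subtract 2×row0 = (0, -8, 0, -1, 5)
  row 2: subtract 1×row0 = (0, 1, 0, 1, -3)
  row 3: subtract 4×row0 = (0, -5, -2, 0, 5)
step 2: normalize row 1 (÷-8) = (0, 1, 0, 1/8, -5/8)
  row 0: subtract 2×row1 = (1, 0, 0, 3/4, 1/4)
  row 2: subtract 1×row1 = (0, 0, 0, 7/8, -19/8)
  row 3: subtract -5×row1 = (0, 0, -2, 5/8, 15/8)
step 3: exchange rows 2,3
step 3: normalize row 2 (÷-2) = (0, 0, 1, -5/16, -15/16)
step 4: normalize row 3 (÷7/8) = (0, 0, 0, 1, -19/7)
  row 0: subtract 3/4×row3 = (1, 0, 0, 0, 16/7)
  row 1: subtract 1/8×row3 = (0, 1, 0, 0, -2/7)
  row 2: subtract -5/16×row3 = (0, 0, 1, 0, -25/14)

pivot columns: 0, 1, 2, 3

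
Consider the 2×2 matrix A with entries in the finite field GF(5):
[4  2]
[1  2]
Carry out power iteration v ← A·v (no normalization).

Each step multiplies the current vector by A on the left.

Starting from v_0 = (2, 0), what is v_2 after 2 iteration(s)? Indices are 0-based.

v_0 = (2, 0).
v_1 = A·v_0 = (3, 2).
v_2 = A·v_1 = (1, 2).

v_2 = (1, 2)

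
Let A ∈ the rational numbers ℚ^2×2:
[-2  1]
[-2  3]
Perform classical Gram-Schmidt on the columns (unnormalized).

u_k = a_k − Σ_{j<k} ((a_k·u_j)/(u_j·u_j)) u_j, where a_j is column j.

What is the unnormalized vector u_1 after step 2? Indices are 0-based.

u_1 = (-1, 1)

Step 1: u_0 = a_0 = (-2, -2).
Step 2: u_1 = a_1 − (-1)·u_0 = (-1, 1).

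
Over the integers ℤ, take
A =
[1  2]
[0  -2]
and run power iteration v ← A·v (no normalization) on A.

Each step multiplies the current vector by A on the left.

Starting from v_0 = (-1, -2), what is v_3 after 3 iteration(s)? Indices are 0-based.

v_3 = (-13, 16)

v_0 = (-1, -2).
v_1 = A·v_0 = (-5, 4).
v_2 = A·v_1 = (3, -8).
v_3 = A·v_2 = (-13, 16).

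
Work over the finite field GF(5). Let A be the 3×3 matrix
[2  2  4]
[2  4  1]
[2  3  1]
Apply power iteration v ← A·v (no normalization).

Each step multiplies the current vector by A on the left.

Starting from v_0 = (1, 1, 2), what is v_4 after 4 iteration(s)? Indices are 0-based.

v_4 = (0, 1, 3)

v_0 = (1, 1, 2).
v_1 = A·v_0 = (2, 3, 2).
v_2 = A·v_1 = (3, 3, 0).
v_3 = A·v_2 = (2, 3, 0).
v_4 = A·v_3 = (0, 1, 3).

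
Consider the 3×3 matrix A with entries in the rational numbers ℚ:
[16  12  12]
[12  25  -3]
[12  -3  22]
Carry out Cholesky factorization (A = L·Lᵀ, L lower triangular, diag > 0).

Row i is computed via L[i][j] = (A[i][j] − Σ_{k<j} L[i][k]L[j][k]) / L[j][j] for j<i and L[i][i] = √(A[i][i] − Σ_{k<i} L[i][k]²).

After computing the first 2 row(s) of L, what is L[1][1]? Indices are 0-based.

L[1][1] = 4

Step 1: L[0][0] = √(16) = 4.
  L[1][0] = (12) / L[0][0] = 3.
Step 2: L[1][1] = √(16) = 4.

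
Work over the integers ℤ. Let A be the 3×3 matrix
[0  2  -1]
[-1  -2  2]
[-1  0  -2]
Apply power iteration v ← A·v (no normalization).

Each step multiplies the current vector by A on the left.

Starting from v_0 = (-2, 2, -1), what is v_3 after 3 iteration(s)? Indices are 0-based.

v_0 = (-2, 2, -1).
v_1 = A·v_0 = (5, -4, 4).
v_2 = A·v_1 = (-12, 11, -13).
v_3 = A·v_2 = (35, -36, 38).

v_3 = (35, -36, 38)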